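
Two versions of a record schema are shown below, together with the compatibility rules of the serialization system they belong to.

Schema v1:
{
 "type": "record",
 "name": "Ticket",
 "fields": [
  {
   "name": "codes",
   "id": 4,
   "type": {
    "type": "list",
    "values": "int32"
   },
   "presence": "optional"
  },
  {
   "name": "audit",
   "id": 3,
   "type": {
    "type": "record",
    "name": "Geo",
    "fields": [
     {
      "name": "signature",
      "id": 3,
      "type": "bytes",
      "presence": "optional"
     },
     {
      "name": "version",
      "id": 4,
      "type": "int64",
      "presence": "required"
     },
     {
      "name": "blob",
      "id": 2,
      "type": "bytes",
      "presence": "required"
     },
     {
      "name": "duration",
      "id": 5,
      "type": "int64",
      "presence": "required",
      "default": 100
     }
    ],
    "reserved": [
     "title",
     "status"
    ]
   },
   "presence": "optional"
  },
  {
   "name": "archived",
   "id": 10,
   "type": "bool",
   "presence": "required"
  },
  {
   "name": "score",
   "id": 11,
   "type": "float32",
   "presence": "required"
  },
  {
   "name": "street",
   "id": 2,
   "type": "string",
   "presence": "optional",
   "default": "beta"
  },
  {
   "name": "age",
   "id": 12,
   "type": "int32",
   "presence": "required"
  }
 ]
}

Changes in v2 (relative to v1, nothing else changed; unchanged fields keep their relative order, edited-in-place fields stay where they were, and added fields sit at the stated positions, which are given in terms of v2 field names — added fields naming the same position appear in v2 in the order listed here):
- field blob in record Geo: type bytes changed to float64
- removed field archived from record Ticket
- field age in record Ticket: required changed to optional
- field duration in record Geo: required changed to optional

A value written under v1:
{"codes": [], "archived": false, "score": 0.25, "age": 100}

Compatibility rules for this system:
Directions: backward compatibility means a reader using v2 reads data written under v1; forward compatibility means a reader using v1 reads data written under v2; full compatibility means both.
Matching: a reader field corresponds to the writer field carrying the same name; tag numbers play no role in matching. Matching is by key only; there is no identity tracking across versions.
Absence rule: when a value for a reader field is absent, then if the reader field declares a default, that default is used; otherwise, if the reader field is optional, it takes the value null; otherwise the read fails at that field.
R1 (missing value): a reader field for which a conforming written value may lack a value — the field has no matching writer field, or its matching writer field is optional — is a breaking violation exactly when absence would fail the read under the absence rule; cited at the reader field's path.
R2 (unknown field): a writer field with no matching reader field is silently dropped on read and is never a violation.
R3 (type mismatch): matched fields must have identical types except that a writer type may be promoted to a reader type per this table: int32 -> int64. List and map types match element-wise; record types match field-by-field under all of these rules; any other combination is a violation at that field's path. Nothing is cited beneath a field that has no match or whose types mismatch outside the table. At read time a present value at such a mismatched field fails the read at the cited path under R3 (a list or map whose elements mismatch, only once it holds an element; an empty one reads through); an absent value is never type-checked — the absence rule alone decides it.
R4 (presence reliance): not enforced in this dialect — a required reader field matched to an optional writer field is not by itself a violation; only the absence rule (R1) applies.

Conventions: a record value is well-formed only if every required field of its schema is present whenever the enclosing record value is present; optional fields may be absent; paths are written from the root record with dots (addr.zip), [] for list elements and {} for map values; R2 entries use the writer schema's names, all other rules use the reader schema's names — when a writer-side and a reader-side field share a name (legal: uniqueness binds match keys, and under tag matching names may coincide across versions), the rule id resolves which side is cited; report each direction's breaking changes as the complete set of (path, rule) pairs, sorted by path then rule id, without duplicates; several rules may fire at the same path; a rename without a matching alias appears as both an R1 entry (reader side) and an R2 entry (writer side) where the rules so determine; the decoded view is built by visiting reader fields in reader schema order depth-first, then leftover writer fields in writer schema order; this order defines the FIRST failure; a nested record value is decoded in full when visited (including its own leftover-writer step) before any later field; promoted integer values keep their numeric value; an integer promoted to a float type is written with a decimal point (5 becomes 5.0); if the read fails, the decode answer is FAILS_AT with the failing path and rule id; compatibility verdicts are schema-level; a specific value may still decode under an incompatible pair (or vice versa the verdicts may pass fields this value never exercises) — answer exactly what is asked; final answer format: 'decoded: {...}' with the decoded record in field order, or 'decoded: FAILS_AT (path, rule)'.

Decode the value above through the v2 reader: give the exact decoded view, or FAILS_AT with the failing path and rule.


each type pair in Ticket: writer, then reader
decode (reader v2):
  codes := []
  audit := null (not supplied -> null)
  score := 0.25
  street := "beta" (no value, default fills)
  age := 100
  writer archived: unmatched, discarded
  => decoded: {"codes": [], "audit": null, "score": 0.25, "street": "beta", "age": 100}
ruling out the remaining Ticket differences:
  field blob in record Geo: type bytes changed to float64 -> shifts the Ticket verdicts, not this decode
  field age in record Ticket: required changed to optional -> shifts the Ticket verdicts, not this decode
  field duration in record Geo: required changed to optional -> no rule fires on it and the decoded Ticket view is identical with or without it

decoded: {"codes": [], "audit": null, "score": 0.25, "street": "beta", "age": 100}


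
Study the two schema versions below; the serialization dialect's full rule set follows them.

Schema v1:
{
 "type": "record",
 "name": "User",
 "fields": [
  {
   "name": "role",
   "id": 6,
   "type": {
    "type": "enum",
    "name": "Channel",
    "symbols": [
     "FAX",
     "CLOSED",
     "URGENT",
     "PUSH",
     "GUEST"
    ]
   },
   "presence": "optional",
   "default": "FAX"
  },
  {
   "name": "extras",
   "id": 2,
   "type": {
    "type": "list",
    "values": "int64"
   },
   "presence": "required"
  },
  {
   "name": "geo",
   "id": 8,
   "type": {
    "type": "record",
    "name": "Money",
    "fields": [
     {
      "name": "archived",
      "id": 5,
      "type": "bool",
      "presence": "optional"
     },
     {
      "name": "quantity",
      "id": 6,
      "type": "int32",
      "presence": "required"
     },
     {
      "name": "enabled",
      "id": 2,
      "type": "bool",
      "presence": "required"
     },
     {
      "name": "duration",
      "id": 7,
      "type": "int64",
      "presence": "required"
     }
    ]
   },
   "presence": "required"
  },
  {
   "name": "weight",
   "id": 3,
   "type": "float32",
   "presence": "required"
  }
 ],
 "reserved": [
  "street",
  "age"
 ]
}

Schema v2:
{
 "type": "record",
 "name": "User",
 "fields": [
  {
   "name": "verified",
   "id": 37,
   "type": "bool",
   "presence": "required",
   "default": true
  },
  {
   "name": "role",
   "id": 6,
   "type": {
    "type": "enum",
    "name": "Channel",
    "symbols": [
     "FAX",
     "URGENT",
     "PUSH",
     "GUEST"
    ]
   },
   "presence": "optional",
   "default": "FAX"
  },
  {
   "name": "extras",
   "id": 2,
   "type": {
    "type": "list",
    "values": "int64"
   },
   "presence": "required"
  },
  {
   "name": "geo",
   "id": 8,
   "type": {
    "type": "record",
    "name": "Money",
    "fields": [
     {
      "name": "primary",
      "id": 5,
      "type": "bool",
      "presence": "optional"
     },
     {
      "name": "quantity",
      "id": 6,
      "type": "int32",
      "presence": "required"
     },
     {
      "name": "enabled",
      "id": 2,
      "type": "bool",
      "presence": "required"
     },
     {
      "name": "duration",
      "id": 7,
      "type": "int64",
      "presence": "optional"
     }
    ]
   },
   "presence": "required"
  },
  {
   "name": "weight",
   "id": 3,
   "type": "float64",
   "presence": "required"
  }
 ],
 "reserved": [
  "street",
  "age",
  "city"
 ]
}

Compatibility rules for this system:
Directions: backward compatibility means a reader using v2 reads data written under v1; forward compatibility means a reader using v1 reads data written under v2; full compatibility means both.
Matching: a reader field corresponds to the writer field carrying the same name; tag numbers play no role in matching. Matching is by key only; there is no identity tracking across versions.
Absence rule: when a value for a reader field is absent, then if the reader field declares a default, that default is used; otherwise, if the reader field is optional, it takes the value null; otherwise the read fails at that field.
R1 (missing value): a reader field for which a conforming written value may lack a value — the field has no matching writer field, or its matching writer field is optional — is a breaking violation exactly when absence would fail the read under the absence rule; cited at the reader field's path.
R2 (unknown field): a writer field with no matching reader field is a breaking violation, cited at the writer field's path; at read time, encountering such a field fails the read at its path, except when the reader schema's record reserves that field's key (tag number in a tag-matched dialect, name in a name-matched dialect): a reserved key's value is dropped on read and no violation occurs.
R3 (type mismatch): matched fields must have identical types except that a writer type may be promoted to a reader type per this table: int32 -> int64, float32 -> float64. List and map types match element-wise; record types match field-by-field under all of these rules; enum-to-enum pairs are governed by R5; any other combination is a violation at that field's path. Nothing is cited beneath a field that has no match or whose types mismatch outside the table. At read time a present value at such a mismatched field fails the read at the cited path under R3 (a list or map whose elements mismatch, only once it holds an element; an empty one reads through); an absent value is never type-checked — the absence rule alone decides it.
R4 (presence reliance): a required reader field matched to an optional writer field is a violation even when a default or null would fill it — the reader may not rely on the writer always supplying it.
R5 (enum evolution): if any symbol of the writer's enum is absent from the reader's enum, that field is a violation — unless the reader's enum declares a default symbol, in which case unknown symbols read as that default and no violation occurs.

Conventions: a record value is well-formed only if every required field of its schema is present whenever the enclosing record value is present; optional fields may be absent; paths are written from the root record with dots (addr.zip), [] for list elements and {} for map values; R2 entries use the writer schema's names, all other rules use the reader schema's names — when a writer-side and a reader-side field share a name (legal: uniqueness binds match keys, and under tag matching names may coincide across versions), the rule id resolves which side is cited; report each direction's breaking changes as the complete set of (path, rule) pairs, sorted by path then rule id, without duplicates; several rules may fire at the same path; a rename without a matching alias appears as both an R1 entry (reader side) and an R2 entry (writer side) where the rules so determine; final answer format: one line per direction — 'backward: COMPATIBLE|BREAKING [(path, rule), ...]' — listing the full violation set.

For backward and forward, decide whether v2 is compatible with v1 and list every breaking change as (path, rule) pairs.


the writer's type comes first in each User pair
backward pass over User, reader schema v2, writer schema v1:
  verified: no writer-side match
  role: Channel -> Channel, writer optional; from role
  extras: list<int64> -> list<int64>, writer required; from extras
  geo: Money -> Money, writer required; from geo
  weight: float32 -> float64, writer required; from weight
  geo.primary: no writer-side match
  geo.quantity: int32 -> int32, writer required; from geo.quantity
  geo.enabled: bool -> bool, writer required; from geo.enabled
  geo.duration: int64 -> int64, writer required; from geo.duration
  writer field geo.archived has no reader counterpart
  R2 fires at geo.archived
  R5 fires at role
  => backward verdict for User: BREAKING, 2 violation(s)
forward pass over User, reader schema v1, writer schema v2:
  role: Channel -> Channel, writer optional; from role
  extras: list<int64> -> list<int64>, writer required; from extras
  geo: Money -> Money, writer required; from geo
  weight: float64 -> float32, writer required; from weight
  writer field verified has no reader counterpart
  geo.archived: no writer-side match
  geo.quantity: int32 -> int32, writer required; from geo.quantity
  geo.enabled: bool -> bool, writer required; from geo.enabled
  geo.duration: int64 -> int64, writer optional; from geo.duration
  writer field geo.primary has no reader counterpart
  R1 fires at geo.duration
  R4 fires at geo.duration
  R2 fires at geo.primary
  R2 fires at verified
  R3 fires at weight
  => forward verdict for User: BREAKING, 5 violation(s)

backward: BREAKING [(geo.archived, R2), (role, R5)]; forward: BREAKING [(geo.duration, R1), (geo.duration, R4), (geo.primary, R2), (verified, R2), (weight, R3)]


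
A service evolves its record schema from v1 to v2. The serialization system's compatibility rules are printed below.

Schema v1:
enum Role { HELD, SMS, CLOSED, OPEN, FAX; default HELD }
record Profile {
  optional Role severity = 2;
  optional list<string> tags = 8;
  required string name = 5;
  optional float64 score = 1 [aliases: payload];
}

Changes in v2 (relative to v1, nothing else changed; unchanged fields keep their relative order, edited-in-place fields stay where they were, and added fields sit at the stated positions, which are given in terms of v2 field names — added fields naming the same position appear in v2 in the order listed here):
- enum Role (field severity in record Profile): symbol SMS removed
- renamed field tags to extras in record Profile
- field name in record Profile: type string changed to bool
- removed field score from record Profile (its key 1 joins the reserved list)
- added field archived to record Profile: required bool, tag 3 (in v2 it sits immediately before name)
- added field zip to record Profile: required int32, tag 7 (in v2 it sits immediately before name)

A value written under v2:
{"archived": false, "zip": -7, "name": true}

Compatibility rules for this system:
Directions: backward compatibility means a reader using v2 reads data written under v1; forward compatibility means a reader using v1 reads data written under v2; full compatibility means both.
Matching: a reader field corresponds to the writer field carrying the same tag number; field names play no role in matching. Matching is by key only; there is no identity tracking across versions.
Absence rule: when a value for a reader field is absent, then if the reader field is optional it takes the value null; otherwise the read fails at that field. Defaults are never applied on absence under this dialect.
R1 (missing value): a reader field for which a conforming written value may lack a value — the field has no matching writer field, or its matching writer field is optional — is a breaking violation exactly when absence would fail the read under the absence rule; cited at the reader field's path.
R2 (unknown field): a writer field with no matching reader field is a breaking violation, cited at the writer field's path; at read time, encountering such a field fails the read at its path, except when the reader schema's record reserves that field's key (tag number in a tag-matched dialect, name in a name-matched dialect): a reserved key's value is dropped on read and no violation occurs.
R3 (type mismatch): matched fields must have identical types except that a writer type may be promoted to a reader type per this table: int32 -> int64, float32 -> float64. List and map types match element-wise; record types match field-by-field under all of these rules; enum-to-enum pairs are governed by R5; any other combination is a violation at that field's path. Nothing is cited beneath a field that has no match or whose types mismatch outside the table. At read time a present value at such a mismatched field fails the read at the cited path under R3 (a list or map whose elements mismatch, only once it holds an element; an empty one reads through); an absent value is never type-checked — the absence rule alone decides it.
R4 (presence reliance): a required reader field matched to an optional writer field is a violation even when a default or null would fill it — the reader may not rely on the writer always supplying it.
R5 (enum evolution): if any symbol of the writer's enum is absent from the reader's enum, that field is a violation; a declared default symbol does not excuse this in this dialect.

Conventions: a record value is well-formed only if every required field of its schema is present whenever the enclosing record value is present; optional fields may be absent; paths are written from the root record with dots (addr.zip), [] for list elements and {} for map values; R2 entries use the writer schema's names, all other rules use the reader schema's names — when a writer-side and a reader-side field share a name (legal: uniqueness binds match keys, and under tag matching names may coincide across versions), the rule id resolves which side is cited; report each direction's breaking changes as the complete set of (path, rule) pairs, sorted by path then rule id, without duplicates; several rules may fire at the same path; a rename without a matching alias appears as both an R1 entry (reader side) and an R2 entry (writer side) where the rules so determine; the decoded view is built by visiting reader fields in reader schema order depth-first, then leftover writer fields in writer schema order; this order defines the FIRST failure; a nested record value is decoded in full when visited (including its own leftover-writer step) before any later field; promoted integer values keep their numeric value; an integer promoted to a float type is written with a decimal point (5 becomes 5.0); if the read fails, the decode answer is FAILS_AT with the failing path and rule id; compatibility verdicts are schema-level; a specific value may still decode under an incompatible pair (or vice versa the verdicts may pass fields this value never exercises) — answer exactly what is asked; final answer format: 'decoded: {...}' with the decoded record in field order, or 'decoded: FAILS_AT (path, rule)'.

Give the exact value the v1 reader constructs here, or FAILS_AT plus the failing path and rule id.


decoded: FAILS_AT (name, R3)

each type pair in Profile: writer, then reader
decode (reader v1):
  severity := null (absent, optional -> null)
  tags := null (absent, optional -> null)
  read fails at name under R3
  => FAILS_AT (name, R3)
remaining Profile differences; none change what is asked:
  enum Role (field severity in record Profile): symbol SMS removed -> changes Profile's schema-level verdicts only — the decode of this value is the same
  renamed field tags to extras in record Profile -> inert under this dialect — no rule fires on Profile and the result does not move
  removed field score from record Profile (its key 1 joins the reserved list) -> inert under this dialect — no rule fires on Profile and the result does not move
  added field zip to record Profile: required int32, tag 7 (in v2 it sits immediately before name) -> changes Profile's schema-level verdicts only — the decode of this value is the same
  added field archived to record Profile: required bool, tag 3 (in v2 it sits immediately before name) -> changes Profile's schema-level verdicts only — the decode of this value is the same


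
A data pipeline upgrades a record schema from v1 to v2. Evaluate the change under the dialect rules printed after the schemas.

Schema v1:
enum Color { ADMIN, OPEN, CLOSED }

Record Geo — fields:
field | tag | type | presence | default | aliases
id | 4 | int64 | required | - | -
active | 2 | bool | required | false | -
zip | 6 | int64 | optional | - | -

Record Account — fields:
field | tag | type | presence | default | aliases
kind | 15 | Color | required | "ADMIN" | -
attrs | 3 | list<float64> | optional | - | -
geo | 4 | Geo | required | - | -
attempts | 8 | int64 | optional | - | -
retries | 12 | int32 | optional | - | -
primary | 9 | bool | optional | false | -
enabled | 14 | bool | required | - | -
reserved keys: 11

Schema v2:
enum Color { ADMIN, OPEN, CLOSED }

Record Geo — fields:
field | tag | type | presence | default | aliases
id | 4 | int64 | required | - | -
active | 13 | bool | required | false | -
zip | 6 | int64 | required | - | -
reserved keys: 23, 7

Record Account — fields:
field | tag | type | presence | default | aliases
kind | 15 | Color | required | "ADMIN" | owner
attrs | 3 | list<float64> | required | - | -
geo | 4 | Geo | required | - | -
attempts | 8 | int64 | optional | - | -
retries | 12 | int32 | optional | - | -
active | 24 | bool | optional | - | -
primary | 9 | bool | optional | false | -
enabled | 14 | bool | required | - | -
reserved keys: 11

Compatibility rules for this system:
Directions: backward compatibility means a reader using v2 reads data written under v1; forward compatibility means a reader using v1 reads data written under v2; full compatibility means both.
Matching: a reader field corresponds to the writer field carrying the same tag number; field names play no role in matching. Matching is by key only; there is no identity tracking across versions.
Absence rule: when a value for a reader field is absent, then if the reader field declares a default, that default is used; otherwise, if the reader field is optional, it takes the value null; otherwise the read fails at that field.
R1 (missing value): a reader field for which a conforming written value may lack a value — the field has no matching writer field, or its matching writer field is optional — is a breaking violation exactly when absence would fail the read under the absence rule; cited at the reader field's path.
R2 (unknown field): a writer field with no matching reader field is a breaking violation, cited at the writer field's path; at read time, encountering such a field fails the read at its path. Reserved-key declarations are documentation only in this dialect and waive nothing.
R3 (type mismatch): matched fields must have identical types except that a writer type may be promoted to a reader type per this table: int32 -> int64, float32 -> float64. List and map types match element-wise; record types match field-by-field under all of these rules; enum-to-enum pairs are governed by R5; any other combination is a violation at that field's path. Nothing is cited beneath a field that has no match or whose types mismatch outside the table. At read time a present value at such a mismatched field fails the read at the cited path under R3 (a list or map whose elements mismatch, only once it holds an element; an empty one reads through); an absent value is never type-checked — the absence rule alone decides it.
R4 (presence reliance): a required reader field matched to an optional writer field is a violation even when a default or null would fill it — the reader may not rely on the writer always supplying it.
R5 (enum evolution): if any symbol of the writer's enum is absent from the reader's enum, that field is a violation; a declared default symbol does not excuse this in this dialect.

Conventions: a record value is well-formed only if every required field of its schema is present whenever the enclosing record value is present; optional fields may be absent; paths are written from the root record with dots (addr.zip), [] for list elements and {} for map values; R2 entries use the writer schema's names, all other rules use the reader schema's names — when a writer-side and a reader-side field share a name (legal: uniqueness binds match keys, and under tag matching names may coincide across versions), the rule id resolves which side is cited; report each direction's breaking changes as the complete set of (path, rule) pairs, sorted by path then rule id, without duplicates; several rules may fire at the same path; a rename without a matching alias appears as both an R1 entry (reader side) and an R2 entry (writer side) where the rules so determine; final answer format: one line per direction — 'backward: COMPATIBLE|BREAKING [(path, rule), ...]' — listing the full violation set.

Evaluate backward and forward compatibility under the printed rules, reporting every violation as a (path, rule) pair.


backward: BREAKING [(attrs, R1), (attrs, R4), (geo.active, R2), (geo.zip, R1), (geo.zip, R4)]; forward: BREAKING [(active, R2), (geo.active, R2)]

the writer's type comes first in each Account pair
checking backward for Account: reader v2 against writer v1:
  kind: paired with writer kind (Color -> Color; writer required)
  attrs: paired with writer attrs (list<float64> -> list<float64>; writer optional)
  geo: paired with writer geo (Geo -> Geo; writer required)
  attempts: paired with writer attempts (int64 -> int64; writer optional)
  retries: paired with writer retries (int32 -> int32; writer optional)
  active: no writer-side match
  primary: paired with writer primary (bool -> bool; writer optional)
  enabled: paired with writer enabled (bool -> bool; writer required)
  geo.id: paired with writer geo.id (int64 -> int64; writer required)
  geo.active: no writer-side match
  geo.zip: paired with writer geo.zip (int64 -> int64; writer optional)
  leftover writer field: geo.active
  breaking: (attrs, R1)
  breaking: (attrs, R4)
  breaking: (geo.active, R2)
  breaking: (geo.zip, R1)
  breaking: (geo.zip, R4)
  => backward: BREAKING (5)
checking forward for Account: reader v1 against writer v2:
  kind: paired with writer kind (Color -> Color; writer required)
  attrs: paired with writer attrs (list<float64> -> list<float64>; writer required)
  geo: paired with writer geo (Geo -> Geo; writer required)
  attempts: paired with writer attempts (int64 -> int64; writer optional)
  retries: paired with writer retries (int32 -> int32; writer optional)
  primary: paired with writer primary (bool -> bool; writer optional)
  enabled: paired with writer enabled (bool -> bool; writer required)
  leftover writer field: active
  geo.id: paired with writer geo.id (int64 -> int64; writer required)
  geo.active: no writer-side match
  geo.zip: paired with writer geo.zip (int64 -> int64; writer required)
  leftover writer field: geo.active
  breaking: (active, R2)
  breaking: (geo.active, R2)
  => forward: BREAKING (2)


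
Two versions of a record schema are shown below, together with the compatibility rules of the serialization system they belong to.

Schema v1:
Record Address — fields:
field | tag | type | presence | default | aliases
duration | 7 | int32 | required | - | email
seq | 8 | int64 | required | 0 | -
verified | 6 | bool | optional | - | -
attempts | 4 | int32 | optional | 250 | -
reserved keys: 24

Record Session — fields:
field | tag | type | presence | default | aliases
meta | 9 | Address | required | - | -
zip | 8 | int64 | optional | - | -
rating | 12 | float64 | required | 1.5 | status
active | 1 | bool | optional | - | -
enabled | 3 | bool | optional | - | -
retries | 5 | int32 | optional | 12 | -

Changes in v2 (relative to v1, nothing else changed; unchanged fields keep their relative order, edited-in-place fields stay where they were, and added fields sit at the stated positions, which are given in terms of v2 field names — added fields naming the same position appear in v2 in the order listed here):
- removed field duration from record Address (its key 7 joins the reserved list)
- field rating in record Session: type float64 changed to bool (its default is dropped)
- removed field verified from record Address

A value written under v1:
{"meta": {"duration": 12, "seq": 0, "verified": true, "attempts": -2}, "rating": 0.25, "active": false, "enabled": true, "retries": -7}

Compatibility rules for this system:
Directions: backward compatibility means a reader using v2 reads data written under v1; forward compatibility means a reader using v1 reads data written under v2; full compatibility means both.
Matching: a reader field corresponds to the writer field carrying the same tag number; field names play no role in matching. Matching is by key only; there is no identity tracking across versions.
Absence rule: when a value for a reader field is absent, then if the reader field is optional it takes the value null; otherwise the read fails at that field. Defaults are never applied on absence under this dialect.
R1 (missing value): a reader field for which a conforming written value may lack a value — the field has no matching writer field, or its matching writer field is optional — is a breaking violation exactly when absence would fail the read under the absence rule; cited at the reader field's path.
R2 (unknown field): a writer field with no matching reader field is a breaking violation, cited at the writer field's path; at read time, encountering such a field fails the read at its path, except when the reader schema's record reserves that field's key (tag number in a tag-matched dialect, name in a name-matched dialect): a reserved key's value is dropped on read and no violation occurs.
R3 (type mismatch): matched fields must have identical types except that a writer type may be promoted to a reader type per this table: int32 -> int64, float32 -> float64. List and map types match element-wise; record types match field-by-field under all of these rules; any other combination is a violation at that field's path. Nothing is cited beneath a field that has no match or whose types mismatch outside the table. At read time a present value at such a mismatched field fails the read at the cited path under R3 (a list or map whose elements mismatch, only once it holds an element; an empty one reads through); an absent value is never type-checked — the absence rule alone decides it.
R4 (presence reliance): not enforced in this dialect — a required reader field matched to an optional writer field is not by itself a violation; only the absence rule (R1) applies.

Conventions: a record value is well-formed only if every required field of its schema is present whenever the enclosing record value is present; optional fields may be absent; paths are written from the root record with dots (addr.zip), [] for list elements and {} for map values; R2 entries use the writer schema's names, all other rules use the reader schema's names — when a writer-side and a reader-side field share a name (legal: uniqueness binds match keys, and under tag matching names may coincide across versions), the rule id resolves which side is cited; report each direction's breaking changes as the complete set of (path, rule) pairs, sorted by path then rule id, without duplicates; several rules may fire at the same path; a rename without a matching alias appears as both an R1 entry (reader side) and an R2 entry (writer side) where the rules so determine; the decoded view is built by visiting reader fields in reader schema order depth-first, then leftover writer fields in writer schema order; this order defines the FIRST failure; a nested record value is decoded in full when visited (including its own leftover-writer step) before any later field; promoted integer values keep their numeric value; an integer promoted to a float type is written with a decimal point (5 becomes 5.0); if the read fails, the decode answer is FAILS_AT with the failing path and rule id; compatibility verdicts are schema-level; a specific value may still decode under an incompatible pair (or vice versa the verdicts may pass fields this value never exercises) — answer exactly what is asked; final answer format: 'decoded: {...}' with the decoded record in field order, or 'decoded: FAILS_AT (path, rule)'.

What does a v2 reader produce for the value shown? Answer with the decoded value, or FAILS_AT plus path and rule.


in Session below, arrows point writer -> reader
decoding the Session value with the v2 reader:
  meta.seq := 0
  meta.attempts := -2
  writer meta.duration: reserved -> dropped
  read fails at meta.verified under R2 (unknown field)
  => FAILS_AT (meta.verified, R2)
remaining Session differences; none change what is asked:
  removed field duration from record Address (its key 7 joins the reserved list) -> shifts the Session verdicts, not this decode
  field rating in record Session: type float64 changed to bool (its default is dropped) -> shifts the Session verdicts, not this decode

decoded: FAILS_AT (meta.verified, R2)


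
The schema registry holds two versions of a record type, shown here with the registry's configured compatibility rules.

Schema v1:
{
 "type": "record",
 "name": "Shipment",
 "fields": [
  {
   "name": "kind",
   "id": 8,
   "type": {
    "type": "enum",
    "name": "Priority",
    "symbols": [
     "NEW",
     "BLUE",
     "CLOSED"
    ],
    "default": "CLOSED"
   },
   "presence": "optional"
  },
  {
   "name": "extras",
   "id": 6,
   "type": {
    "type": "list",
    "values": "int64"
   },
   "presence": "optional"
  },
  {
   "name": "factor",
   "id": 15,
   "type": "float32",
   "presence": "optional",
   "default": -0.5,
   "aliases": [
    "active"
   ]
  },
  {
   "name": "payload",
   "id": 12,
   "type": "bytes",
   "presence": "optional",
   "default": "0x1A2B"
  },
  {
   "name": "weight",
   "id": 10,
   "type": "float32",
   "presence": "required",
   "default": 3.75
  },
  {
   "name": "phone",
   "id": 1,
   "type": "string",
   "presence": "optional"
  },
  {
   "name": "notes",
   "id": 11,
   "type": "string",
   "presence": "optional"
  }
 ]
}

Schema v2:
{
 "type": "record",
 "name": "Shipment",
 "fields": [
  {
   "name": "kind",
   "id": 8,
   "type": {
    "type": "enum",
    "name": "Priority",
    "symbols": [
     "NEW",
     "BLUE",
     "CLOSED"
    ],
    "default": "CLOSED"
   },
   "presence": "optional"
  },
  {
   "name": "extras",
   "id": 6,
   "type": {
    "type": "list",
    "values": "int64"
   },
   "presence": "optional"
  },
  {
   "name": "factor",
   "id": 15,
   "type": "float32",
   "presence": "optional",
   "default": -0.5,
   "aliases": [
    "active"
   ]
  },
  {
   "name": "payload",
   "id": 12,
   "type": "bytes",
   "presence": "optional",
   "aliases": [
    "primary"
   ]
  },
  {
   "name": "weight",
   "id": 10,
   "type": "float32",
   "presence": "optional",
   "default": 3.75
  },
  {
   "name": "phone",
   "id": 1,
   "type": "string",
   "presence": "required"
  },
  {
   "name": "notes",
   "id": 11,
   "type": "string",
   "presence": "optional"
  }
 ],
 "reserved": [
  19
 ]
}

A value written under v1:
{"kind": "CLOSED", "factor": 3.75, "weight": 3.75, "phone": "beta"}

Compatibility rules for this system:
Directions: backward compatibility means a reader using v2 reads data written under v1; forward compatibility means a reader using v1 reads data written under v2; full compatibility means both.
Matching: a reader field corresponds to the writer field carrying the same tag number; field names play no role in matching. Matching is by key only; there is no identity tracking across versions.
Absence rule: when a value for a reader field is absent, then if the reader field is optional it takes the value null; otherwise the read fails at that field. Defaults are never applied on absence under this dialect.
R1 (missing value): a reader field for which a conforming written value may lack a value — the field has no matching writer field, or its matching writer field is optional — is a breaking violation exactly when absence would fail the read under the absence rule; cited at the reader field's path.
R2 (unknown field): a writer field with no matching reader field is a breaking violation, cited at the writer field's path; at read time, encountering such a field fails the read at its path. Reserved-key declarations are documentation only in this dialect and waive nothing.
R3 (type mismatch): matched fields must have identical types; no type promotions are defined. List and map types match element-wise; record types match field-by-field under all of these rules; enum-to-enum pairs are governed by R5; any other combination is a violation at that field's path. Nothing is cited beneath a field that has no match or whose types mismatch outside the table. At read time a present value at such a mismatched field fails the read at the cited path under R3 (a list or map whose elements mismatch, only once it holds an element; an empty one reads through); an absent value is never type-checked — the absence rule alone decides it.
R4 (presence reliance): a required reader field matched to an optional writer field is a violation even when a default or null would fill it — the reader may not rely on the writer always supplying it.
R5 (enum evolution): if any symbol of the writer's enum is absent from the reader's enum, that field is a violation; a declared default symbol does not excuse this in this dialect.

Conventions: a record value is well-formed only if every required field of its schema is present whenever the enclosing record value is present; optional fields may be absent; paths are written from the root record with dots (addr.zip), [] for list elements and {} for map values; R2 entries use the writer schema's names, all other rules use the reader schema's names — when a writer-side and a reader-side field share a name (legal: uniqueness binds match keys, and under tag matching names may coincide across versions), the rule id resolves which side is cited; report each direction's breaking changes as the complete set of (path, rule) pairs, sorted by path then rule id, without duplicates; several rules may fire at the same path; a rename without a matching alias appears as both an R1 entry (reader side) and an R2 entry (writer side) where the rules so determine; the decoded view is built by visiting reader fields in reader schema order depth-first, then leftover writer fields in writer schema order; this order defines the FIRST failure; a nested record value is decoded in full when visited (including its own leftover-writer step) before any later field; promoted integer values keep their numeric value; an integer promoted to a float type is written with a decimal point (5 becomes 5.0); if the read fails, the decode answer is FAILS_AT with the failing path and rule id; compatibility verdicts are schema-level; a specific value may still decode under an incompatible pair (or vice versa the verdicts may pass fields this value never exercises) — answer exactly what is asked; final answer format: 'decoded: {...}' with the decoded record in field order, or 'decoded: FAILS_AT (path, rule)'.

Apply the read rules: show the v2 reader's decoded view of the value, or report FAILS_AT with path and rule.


the writer's type comes first in each Shipment pair
decode walk for Shipment under reader schema v2:
  kind := "CLOSED"
  extras := null (not supplied -> null)
  factor := 3.75
  payload := null (not supplied -> null)
  weight := 3.75
  phone := "beta"
  notes := null (not supplied -> null)
  => decoded: {"kind": "CLOSED", "extras": null, "factor": 3.75, "payload": null, "weight": 3.75, "phone": "beta", "notes": null}
remaining Shipment differences; none change what is asked:
  field payload in record Shipment: default removed -> triggers nothing under the printed rules; the Shipment answer is the same either way
  field phone in record Shipment: optional changed to required -> a verdict-level change on Shipment — the shown value reads the same
  field weight in record Shipment: required changed to optional -> a verdict-level change on Shipment — the shown value reads the same

decoded: {"kind": "CLOSED", "extras": null, "factor": 3.75, "payload": null, "weight": 3.75, "phone": "beta", "notes": null}
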